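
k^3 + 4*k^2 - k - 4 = (k - 1)*(k + 1)*(k + 4)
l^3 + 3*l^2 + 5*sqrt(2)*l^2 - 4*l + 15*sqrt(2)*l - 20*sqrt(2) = (l - 1)*(l + 4)*(l + 5*sqrt(2))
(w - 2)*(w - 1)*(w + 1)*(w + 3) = w^4 + w^3 - 7*w^2 - w + 6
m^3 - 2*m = m*(m - sqrt(2))*(m + sqrt(2))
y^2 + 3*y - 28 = (y - 4)*(y + 7)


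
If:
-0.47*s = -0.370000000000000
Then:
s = 0.79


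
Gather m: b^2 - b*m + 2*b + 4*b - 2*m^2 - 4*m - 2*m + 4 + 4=b^2 + 6*b - 2*m^2 + m*(-b - 6) + 8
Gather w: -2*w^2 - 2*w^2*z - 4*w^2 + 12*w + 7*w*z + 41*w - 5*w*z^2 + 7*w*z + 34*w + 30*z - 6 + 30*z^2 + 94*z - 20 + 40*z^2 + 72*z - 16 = w^2*(-2*z - 6) + w*(-5*z^2 + 14*z + 87) + 70*z^2 + 196*z - 42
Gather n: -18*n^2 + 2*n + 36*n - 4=-18*n^2 + 38*n - 4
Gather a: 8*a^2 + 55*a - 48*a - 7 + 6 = 8*a^2 + 7*a - 1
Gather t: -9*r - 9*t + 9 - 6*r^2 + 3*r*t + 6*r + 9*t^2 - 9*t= -6*r^2 - 3*r + 9*t^2 + t*(3*r - 18) + 9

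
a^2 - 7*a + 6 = (a - 6)*(a - 1)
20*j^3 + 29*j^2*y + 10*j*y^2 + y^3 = (j + y)*(4*j + y)*(5*j + y)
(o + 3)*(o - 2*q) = o^2 - 2*o*q + 3*o - 6*q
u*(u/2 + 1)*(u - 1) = u^3/2 + u^2/2 - u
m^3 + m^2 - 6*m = m*(m - 2)*(m + 3)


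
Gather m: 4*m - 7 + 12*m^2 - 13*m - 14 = 12*m^2 - 9*m - 21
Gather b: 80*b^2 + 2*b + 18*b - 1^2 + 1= 80*b^2 + 20*b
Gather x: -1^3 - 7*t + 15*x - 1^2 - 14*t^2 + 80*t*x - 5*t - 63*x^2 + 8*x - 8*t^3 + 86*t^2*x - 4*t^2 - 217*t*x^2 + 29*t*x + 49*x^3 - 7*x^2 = -8*t^3 - 18*t^2 - 12*t + 49*x^3 + x^2*(-217*t - 70) + x*(86*t^2 + 109*t + 23) - 2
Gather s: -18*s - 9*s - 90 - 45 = -27*s - 135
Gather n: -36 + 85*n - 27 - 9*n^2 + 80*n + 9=-9*n^2 + 165*n - 54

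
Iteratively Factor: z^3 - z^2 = (z - 1)*(z^2) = z*(z - 1)*(z)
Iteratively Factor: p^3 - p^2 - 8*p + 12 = (p - 2)*(p^2 + p - 6) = (p - 2)*(p + 3)*(p - 2)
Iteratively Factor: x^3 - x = (x)*(x^2 - 1) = x*(x - 1)*(x + 1)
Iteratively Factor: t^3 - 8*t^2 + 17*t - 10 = (t - 2)*(t^2 - 6*t + 5) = (t - 5)*(t - 2)*(t - 1)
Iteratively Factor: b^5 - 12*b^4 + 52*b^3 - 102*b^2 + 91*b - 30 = (b - 1)*(b^4 - 11*b^3 + 41*b^2 - 61*b + 30) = (b - 1)^2*(b^3 - 10*b^2 + 31*b - 30) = (b - 3)*(b - 1)^2*(b^2 - 7*b + 10) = (b - 5)*(b - 3)*(b - 1)^2*(b - 2)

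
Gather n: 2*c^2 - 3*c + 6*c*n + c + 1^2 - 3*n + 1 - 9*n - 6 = 2*c^2 - 2*c + n*(6*c - 12) - 4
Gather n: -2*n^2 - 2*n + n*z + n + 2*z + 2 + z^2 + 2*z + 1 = -2*n^2 + n*(z - 1) + z^2 + 4*z + 3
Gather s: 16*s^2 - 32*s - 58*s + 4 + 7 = 16*s^2 - 90*s + 11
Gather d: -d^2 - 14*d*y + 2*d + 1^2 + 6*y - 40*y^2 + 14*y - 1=-d^2 + d*(2 - 14*y) - 40*y^2 + 20*y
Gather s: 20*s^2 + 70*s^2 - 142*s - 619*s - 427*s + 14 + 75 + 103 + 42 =90*s^2 - 1188*s + 234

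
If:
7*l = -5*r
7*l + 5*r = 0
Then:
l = -5*r/7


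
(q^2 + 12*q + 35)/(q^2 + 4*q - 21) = (q + 5)/(q - 3)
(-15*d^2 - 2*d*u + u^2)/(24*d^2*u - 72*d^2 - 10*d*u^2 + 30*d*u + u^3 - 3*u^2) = (-15*d^2 - 2*d*u + u^2)/(24*d^2*u - 72*d^2 - 10*d*u^2 + 30*d*u + u^3 - 3*u^2)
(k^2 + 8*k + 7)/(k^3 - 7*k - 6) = (k + 7)/(k^2 - k - 6)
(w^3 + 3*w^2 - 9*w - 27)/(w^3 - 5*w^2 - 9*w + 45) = (w + 3)/(w - 5)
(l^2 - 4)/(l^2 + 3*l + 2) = (l - 2)/(l + 1)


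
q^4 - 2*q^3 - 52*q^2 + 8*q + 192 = (q - 8)*(q - 2)*(q + 2)*(q + 6)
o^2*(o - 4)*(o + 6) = o^4 + 2*o^3 - 24*o^2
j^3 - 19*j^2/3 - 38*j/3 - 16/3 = (j - 8)*(j + 2/3)*(j + 1)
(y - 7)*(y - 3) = y^2 - 10*y + 21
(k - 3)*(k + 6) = k^2 + 3*k - 18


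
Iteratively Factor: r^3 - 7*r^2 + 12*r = (r)*(r^2 - 7*r + 12) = r*(r - 4)*(r - 3)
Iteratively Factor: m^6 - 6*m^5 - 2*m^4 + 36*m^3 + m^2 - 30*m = (m + 2)*(m^5 - 8*m^4 + 14*m^3 + 8*m^2 - 15*m) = (m + 1)*(m + 2)*(m^4 - 9*m^3 + 23*m^2 - 15*m) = m*(m + 1)*(m + 2)*(m^3 - 9*m^2 + 23*m - 15) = m*(m - 3)*(m + 1)*(m + 2)*(m^2 - 6*m + 5) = m*(m - 3)*(m - 1)*(m + 1)*(m + 2)*(m - 5)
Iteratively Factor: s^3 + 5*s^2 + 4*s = (s + 1)*(s^2 + 4*s) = s*(s + 1)*(s + 4)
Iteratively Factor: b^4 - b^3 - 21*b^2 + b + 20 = (b - 1)*(b^3 - 21*b - 20) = (b - 1)*(b + 4)*(b^2 - 4*b - 5) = (b - 1)*(b + 1)*(b + 4)*(b - 5)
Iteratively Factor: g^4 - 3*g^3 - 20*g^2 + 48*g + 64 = (g - 4)*(g^3 + g^2 - 16*g - 16) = (g - 4)*(g + 1)*(g^2 - 16) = (g - 4)^2*(g + 1)*(g + 4)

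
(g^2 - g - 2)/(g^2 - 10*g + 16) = (g + 1)/(g - 8)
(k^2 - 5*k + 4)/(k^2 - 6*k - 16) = (-k^2 + 5*k - 4)/(-k^2 + 6*k + 16)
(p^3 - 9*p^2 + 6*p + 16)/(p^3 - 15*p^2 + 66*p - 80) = (p + 1)/(p - 5)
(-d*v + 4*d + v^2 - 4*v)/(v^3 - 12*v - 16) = (-d + v)/(v^2 + 4*v + 4)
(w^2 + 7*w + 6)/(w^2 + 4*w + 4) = (w^2 + 7*w + 6)/(w^2 + 4*w + 4)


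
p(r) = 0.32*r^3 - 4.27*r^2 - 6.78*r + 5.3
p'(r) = 0.96*r^2 - 8.54*r - 6.78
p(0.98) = -5.14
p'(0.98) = -14.23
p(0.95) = -4.72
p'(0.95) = -14.03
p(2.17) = -26.25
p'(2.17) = -20.79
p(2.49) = -33.12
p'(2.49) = -22.09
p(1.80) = -18.87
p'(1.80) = -19.04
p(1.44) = -12.36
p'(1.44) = -17.09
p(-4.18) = -64.34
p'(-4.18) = 45.69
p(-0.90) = 7.71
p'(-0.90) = 1.68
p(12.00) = -137.98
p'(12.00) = 28.98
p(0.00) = 5.30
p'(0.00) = -6.78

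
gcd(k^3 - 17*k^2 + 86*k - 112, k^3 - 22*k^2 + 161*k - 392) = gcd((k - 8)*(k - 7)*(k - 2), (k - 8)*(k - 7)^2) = k^2 - 15*k + 56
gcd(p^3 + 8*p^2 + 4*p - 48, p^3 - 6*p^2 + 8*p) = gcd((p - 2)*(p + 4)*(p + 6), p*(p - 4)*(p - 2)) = p - 2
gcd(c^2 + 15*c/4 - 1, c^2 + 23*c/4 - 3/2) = c - 1/4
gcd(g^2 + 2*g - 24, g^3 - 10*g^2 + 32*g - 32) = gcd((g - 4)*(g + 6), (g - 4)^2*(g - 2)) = g - 4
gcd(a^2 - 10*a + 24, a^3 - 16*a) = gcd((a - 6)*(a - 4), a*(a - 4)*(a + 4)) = a - 4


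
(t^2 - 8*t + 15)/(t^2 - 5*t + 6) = (t - 5)/(t - 2)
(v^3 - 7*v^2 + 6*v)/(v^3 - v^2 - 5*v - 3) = v*(-v^2 + 7*v - 6)/(-v^3 + v^2 + 5*v + 3)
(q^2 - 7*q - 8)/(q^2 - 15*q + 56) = (q + 1)/(q - 7)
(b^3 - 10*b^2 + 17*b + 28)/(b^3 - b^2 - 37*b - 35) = (b - 4)/(b + 5)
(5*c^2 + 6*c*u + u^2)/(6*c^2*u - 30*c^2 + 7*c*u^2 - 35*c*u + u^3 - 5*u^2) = (5*c + u)/(6*c*u - 30*c + u^2 - 5*u)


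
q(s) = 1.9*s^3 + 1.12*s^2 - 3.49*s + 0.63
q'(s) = 5.7*s^2 + 2.24*s - 3.49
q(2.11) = 16.10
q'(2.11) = 26.61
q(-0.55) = 2.57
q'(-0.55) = -3.00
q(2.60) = 32.52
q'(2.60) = 40.87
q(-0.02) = 0.70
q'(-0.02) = -3.53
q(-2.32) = -8.97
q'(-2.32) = 21.99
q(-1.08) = 3.31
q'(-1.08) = 0.74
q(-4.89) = -177.69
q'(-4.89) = 121.86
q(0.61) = -0.65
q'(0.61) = -0.00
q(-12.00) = -3079.41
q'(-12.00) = 790.43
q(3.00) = 51.54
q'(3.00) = 54.53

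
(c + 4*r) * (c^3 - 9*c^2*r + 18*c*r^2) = c^4 - 5*c^3*r - 18*c^2*r^2 + 72*c*r^3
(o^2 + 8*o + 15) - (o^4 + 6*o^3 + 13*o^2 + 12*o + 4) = -o^4 - 6*o^3 - 12*o^2 - 4*o + 11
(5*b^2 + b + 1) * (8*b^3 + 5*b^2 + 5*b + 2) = 40*b^5 + 33*b^4 + 38*b^3 + 20*b^2 + 7*b + 2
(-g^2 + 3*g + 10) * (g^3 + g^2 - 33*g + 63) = -g^5 + 2*g^4 + 46*g^3 - 152*g^2 - 141*g + 630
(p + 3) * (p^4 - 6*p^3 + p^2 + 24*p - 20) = p^5 - 3*p^4 - 17*p^3 + 27*p^2 + 52*p - 60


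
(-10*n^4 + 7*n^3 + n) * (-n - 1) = 10*n^5 + 3*n^4 - 7*n^3 - n^2 - n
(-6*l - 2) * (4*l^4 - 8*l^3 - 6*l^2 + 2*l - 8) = -24*l^5 + 40*l^4 + 52*l^3 + 44*l + 16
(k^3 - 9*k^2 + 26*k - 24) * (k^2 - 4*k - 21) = k^5 - 13*k^4 + 41*k^3 + 61*k^2 - 450*k + 504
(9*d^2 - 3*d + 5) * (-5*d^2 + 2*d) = -45*d^4 + 33*d^3 - 31*d^2 + 10*d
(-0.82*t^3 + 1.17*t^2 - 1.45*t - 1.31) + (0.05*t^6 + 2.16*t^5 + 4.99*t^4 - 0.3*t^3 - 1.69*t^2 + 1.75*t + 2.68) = 0.05*t^6 + 2.16*t^5 + 4.99*t^4 - 1.12*t^3 - 0.52*t^2 + 0.3*t + 1.37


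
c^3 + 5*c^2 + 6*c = c*(c + 2)*(c + 3)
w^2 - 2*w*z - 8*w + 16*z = (w - 8)*(w - 2*z)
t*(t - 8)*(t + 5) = t^3 - 3*t^2 - 40*t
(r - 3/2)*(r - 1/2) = r^2 - 2*r + 3/4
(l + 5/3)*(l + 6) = l^2 + 23*l/3 + 10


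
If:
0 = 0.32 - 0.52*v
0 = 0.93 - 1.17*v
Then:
No Solution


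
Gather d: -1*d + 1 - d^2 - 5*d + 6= -d^2 - 6*d + 7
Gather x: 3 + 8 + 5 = 16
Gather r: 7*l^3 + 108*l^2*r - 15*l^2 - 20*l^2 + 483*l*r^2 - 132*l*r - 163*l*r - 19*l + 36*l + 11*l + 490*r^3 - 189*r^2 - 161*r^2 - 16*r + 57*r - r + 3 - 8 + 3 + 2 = 7*l^3 - 35*l^2 + 28*l + 490*r^3 + r^2*(483*l - 350) + r*(108*l^2 - 295*l + 40)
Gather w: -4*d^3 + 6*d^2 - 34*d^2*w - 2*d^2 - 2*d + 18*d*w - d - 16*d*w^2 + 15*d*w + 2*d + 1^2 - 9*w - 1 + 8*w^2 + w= -4*d^3 + 4*d^2 - d + w^2*(8 - 16*d) + w*(-34*d^2 + 33*d - 8)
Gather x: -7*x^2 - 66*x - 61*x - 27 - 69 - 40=-7*x^2 - 127*x - 136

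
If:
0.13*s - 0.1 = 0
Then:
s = 0.77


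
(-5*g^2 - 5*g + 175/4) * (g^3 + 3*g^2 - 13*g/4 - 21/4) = -5*g^5 - 20*g^4 + 45*g^3 + 695*g^2/4 - 1855*g/16 - 3675/16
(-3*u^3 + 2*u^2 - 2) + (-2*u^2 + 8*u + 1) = -3*u^3 + 8*u - 1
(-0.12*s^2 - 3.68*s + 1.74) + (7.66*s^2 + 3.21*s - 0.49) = 7.54*s^2 - 0.47*s + 1.25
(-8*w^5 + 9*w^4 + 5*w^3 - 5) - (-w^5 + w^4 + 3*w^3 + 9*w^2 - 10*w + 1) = -7*w^5 + 8*w^4 + 2*w^3 - 9*w^2 + 10*w - 6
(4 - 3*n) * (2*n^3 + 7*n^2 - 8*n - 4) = -6*n^4 - 13*n^3 + 52*n^2 - 20*n - 16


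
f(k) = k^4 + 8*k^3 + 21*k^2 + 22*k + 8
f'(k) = 4*k^3 + 24*k^2 + 42*k + 22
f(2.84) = 488.16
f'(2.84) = 426.48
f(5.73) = 3406.61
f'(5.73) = 1803.18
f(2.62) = 400.79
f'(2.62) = 368.72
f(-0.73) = 0.30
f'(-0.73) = 2.57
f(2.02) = 220.72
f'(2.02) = 237.74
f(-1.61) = 0.35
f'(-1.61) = -0.10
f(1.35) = 98.98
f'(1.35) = 132.28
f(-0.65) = 0.55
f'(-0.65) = 3.74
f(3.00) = 560.00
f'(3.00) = 472.00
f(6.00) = 3920.00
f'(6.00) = 2002.00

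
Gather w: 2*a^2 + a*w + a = 2*a^2 + a*w + a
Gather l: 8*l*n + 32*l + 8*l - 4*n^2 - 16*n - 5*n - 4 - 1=l*(8*n + 40) - 4*n^2 - 21*n - 5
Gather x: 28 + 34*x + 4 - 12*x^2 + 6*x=-12*x^2 + 40*x + 32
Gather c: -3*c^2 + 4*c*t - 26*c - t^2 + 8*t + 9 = -3*c^2 + c*(4*t - 26) - t^2 + 8*t + 9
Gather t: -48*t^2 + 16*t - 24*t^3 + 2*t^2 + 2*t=-24*t^3 - 46*t^2 + 18*t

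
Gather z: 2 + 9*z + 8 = 9*z + 10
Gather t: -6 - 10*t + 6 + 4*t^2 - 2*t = 4*t^2 - 12*t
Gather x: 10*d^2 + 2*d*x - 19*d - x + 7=10*d^2 - 19*d + x*(2*d - 1) + 7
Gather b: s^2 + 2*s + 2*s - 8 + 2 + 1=s^2 + 4*s - 5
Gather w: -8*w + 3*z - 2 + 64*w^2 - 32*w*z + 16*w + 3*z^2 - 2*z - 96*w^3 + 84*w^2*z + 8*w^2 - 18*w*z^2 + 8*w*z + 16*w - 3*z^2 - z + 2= -96*w^3 + w^2*(84*z + 72) + w*(-18*z^2 - 24*z + 24)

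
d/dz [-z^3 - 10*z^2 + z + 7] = -3*z^2 - 20*z + 1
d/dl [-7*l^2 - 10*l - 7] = -14*l - 10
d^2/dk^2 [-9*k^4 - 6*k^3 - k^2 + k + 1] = -108*k^2 - 36*k - 2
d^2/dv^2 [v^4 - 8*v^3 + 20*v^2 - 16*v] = 12*v^2 - 48*v + 40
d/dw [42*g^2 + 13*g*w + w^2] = 13*g + 2*w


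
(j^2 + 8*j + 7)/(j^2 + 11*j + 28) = (j + 1)/(j + 4)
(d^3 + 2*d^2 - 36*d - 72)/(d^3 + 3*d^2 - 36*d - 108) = (d + 2)/(d + 3)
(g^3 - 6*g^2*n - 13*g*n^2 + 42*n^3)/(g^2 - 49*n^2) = (g^2 + g*n - 6*n^2)/(g + 7*n)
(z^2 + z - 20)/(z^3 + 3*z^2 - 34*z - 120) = (z - 4)/(z^2 - 2*z - 24)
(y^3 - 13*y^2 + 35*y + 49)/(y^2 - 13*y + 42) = (y^2 - 6*y - 7)/(y - 6)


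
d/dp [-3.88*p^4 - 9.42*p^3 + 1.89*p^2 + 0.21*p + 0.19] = -15.52*p^3 - 28.26*p^2 + 3.78*p + 0.21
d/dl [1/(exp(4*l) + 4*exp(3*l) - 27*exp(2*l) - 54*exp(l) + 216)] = (-4*exp(3*l) - 12*exp(2*l) + 54*exp(l) + 54)*exp(l)/(exp(4*l) + 4*exp(3*l) - 27*exp(2*l) - 54*exp(l) + 216)^2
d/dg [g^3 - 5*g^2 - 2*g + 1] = 3*g^2 - 10*g - 2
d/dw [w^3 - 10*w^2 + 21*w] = 3*w^2 - 20*w + 21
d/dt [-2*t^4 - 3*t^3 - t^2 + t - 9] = -8*t^3 - 9*t^2 - 2*t + 1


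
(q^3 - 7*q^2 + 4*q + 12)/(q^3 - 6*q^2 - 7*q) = (q^2 - 8*q + 12)/(q*(q - 7))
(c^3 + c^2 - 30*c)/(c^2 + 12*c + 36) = c*(c - 5)/(c + 6)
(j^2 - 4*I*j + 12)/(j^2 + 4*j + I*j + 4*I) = (j^2 - 4*I*j + 12)/(j^2 + j*(4 + I) + 4*I)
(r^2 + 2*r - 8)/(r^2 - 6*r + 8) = (r + 4)/(r - 4)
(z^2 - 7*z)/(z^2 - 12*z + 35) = z/(z - 5)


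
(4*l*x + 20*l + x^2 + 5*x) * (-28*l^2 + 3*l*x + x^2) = -112*l^3*x - 560*l^3 - 16*l^2*x^2 - 80*l^2*x + 7*l*x^3 + 35*l*x^2 + x^4 + 5*x^3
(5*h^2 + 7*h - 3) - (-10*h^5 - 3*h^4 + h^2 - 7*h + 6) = 10*h^5 + 3*h^4 + 4*h^2 + 14*h - 9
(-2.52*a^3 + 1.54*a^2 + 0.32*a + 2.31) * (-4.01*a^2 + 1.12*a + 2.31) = 10.1052*a^5 - 8.9978*a^4 - 5.3796*a^3 - 5.3473*a^2 + 3.3264*a + 5.3361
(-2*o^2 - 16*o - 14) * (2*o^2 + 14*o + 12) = -4*o^4 - 60*o^3 - 276*o^2 - 388*o - 168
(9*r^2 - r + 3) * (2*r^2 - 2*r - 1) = 18*r^4 - 20*r^3 - r^2 - 5*r - 3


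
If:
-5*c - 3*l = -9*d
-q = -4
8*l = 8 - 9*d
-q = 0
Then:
No Solution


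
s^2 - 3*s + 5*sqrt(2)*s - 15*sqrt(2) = (s - 3)*(s + 5*sqrt(2))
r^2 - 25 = (r - 5)*(r + 5)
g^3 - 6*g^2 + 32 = (g - 4)^2*(g + 2)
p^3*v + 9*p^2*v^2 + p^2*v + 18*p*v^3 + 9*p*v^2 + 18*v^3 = (p + 3*v)*(p + 6*v)*(p*v + v)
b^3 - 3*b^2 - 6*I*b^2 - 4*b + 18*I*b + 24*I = (b - 4)*(b + 1)*(b - 6*I)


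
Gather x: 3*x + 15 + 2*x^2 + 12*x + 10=2*x^2 + 15*x + 25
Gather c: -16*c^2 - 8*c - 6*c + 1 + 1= -16*c^2 - 14*c + 2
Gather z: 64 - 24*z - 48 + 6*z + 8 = 24 - 18*z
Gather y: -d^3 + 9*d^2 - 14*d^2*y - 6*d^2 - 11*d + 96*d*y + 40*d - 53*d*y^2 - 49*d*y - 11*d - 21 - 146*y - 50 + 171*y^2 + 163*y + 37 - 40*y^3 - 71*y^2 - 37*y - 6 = -d^3 + 3*d^2 + 18*d - 40*y^3 + y^2*(100 - 53*d) + y*(-14*d^2 + 47*d - 20) - 40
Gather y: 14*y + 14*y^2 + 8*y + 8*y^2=22*y^2 + 22*y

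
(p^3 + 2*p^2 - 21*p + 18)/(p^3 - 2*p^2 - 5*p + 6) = (p + 6)/(p + 2)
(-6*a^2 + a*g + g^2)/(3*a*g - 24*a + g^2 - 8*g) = (-2*a + g)/(g - 8)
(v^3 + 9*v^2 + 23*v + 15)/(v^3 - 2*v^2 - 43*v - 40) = (v + 3)/(v - 8)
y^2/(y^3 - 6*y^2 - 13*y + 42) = y^2/(y^3 - 6*y^2 - 13*y + 42)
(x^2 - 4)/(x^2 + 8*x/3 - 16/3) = 3*(x^2 - 4)/(3*x^2 + 8*x - 16)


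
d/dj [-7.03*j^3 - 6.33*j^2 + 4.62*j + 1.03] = -21.09*j^2 - 12.66*j + 4.62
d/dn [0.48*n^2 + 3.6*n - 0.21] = 0.96*n + 3.6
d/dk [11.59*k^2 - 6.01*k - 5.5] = 23.18*k - 6.01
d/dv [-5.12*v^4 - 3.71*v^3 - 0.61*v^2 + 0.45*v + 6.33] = -20.48*v^3 - 11.13*v^2 - 1.22*v + 0.45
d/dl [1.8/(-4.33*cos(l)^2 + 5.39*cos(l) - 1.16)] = (9.702 - 15.588*cos(l))*sin(l)/(4.33*cos(l)^2 - 5.39*cos(l) + 1.16)^2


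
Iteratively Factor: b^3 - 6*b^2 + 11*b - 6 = (b - 1)*(b^2 - 5*b + 6) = (b - 3)*(b - 1)*(b - 2)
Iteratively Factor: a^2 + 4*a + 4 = (a + 2)*(a + 2)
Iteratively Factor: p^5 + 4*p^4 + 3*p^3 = (p + 1)*(p^4 + 3*p^3) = p*(p + 1)*(p^3 + 3*p^2) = p*(p + 1)*(p + 3)*(p^2) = p^2*(p + 1)*(p + 3)*(p)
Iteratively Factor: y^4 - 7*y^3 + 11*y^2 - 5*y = (y - 5)*(y^3 - 2*y^2 + y) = (y - 5)*(y - 1)*(y^2 - y) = (y - 5)*(y - 1)^2*(y)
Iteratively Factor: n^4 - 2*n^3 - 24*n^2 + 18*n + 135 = (n - 5)*(n^3 + 3*n^2 - 9*n - 27) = (n - 5)*(n - 3)*(n^2 + 6*n + 9) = (n - 5)*(n - 3)*(n + 3)*(n + 3)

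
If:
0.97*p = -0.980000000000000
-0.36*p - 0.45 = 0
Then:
No Solution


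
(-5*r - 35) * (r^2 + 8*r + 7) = -5*r^3 - 75*r^2 - 315*r - 245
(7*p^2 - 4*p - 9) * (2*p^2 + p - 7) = 14*p^4 - p^3 - 71*p^2 + 19*p + 63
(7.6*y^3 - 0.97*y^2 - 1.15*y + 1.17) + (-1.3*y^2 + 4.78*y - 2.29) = 7.6*y^3 - 2.27*y^2 + 3.63*y - 1.12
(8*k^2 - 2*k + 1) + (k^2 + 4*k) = 9*k^2 + 2*k + 1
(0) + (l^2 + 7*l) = l^2 + 7*l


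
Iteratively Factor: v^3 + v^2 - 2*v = (v - 1)*(v^2 + 2*v) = (v - 1)*(v + 2)*(v)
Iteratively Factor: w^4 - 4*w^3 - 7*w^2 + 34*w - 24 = (w - 1)*(w^3 - 3*w^2 - 10*w + 24) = (w - 4)*(w - 1)*(w^2 + w - 6) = (w - 4)*(w - 2)*(w - 1)*(w + 3)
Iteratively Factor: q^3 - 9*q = (q)*(q^2 - 9) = q*(q - 3)*(q + 3)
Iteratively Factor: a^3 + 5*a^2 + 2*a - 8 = (a + 4)*(a^2 + a - 2) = (a - 1)*(a + 4)*(a + 2)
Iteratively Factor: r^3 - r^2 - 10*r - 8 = (r + 2)*(r^2 - 3*r - 4) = (r - 4)*(r + 2)*(r + 1)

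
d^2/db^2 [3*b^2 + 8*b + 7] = 6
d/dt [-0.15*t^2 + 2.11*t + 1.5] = 2.11 - 0.3*t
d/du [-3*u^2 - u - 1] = -6*u - 1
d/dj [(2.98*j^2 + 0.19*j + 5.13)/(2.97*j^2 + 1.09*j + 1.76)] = (2.6839*j^2 - 19.9826*j - 5.2573)/(8.8209*j^4 + 6.4746*j^3 + 11.6425*j^2 + 3.8368*j + 3.0976)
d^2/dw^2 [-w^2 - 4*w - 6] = -2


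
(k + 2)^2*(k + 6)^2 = k^4 + 16*k^3 + 88*k^2 + 192*k + 144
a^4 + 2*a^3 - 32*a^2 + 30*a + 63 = (a - 3)^2*(a + 1)*(a + 7)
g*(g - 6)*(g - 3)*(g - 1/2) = g^4 - 19*g^3/2 + 45*g^2/2 - 9*g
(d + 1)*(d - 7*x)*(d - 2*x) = d^3 - 9*d^2*x + d^2 + 14*d*x^2 - 9*d*x + 14*x^2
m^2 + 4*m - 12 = (m - 2)*(m + 6)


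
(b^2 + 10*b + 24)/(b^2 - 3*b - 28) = (b + 6)/(b - 7)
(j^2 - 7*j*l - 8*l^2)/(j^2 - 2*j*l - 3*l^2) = (j - 8*l)/(j - 3*l)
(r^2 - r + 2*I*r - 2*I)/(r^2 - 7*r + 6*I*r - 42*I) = (r^2 + r*(-1 + 2*I) - 2*I)/(r^2 + r*(-7 + 6*I) - 42*I)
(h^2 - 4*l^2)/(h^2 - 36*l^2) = (h^2 - 4*l^2)/(h^2 - 36*l^2)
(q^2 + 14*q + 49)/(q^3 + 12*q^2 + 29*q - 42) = (q + 7)/(q^2 + 5*q - 6)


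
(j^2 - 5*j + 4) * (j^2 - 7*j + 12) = j^4 - 12*j^3 + 51*j^2 - 88*j + 48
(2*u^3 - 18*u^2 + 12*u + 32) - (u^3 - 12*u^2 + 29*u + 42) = u^3 - 6*u^2 - 17*u - 10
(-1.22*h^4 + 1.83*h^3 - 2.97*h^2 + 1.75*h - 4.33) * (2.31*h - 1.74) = -2.8182*h^5 + 6.3501*h^4 - 10.0449*h^3 + 9.2103*h^2 - 13.0473*h + 7.5342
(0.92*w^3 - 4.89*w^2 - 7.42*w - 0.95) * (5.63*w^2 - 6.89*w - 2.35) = 5.1796*w^5 - 33.8695*w^4 - 10.2445*w^3 + 57.2668*w^2 + 23.9825*w + 2.2325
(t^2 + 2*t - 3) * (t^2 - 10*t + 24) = t^4 - 8*t^3 + t^2 + 78*t - 72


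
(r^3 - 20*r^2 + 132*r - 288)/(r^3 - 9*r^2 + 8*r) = (r^2 - 12*r + 36)/(r*(r - 1))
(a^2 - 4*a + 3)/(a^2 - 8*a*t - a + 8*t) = (3 - a)/(-a + 8*t)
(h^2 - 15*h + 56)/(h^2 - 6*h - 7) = (h - 8)/(h + 1)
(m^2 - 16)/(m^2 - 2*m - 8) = (m + 4)/(m + 2)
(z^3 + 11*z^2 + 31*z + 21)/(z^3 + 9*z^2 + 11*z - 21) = (z + 1)/(z - 1)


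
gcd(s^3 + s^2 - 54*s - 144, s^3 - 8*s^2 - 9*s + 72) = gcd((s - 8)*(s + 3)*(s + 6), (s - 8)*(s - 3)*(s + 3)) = s^2 - 5*s - 24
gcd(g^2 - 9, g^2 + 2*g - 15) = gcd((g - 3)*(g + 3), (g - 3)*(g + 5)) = g - 3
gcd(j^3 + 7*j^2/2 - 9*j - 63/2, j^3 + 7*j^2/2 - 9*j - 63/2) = j^3 + 7*j^2/2 - 9*j - 63/2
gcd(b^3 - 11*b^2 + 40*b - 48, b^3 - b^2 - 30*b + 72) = b^2 - 7*b + 12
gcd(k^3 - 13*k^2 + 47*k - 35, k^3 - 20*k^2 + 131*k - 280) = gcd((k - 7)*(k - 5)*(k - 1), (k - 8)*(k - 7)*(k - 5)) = k^2 - 12*k + 35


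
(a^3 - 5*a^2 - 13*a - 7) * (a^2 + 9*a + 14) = a^5 + 4*a^4 - 44*a^3 - 194*a^2 - 245*a - 98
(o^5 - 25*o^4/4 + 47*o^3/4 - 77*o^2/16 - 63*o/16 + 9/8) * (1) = o^5 - 25*o^4/4 + 47*o^3/4 - 77*o^2/16 - 63*o/16 + 9/8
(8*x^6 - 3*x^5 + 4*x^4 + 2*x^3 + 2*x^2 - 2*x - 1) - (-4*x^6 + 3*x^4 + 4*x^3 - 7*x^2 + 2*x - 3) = 12*x^6 - 3*x^5 + x^4 - 2*x^3 + 9*x^2 - 4*x + 2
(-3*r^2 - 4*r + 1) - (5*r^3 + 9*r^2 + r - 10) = -5*r^3 - 12*r^2 - 5*r + 11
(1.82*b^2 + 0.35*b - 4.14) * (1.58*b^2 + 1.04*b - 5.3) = 2.8756*b^4 + 2.4458*b^3 - 15.8232*b^2 - 6.1606*b + 21.942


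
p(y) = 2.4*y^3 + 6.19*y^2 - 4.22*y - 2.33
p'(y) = 7.2*y^2 + 12.38*y - 4.22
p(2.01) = 33.69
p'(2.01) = 49.75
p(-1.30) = 8.34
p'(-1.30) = -8.15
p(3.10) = 115.57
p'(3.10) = 103.35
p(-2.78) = 5.68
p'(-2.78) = 17.01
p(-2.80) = 5.33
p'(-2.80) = 17.56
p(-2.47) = 9.69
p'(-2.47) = 9.13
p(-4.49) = -75.84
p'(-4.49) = 85.35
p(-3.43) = -11.88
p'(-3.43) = 38.02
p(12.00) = 4985.59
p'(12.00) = 1181.14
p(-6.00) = -272.57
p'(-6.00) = 180.70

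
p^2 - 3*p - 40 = (p - 8)*(p + 5)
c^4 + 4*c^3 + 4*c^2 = c^2*(c + 2)^2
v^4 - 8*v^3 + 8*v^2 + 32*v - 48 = (v - 6)*(v - 2)^2*(v + 2)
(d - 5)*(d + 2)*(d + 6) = d^3 + 3*d^2 - 28*d - 60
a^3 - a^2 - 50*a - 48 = (a - 8)*(a + 1)*(a + 6)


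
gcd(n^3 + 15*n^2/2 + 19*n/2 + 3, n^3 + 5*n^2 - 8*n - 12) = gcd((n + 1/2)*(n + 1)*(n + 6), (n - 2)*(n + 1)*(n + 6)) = n^2 + 7*n + 6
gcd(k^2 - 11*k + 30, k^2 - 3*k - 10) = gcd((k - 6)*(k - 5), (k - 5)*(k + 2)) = k - 5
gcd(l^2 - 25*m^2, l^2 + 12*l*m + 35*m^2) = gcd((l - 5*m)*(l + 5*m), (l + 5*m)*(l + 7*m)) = l + 5*m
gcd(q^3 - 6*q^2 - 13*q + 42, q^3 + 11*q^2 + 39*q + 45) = q + 3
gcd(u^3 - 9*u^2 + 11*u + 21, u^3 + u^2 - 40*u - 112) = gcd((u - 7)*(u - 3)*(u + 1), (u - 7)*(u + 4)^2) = u - 7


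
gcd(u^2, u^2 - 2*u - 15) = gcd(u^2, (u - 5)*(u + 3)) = 1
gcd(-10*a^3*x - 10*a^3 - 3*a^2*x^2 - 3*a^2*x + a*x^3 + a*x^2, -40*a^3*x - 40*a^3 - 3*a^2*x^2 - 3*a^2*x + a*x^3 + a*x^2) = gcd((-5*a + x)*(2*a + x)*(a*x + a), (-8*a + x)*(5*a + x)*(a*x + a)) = a*x + a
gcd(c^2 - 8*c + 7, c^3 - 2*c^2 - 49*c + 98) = c - 7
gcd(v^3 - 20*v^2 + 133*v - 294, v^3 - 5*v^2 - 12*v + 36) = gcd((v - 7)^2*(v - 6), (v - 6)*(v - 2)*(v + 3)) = v - 6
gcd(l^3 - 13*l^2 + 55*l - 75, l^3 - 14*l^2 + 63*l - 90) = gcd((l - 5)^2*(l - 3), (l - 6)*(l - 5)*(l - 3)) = l^2 - 8*l + 15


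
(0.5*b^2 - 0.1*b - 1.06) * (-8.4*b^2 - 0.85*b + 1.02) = -4.2*b^4 + 0.415*b^3 + 9.499*b^2 + 0.799*b - 1.0812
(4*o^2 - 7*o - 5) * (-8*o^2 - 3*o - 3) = -32*o^4 + 44*o^3 + 49*o^2 + 36*o + 15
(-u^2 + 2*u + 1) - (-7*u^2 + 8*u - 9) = 6*u^2 - 6*u + 10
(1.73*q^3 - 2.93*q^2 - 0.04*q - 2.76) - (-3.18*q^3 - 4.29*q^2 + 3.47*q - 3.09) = 4.91*q^3 + 1.36*q^2 - 3.51*q + 0.33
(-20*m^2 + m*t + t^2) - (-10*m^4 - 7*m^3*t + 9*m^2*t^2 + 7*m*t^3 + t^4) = 10*m^4 + 7*m^3*t - 9*m^2*t^2 - 20*m^2 - 7*m*t^3 + m*t - t^4 + t^2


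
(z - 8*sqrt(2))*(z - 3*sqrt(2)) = z^2 - 11*sqrt(2)*z + 48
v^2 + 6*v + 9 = (v + 3)^2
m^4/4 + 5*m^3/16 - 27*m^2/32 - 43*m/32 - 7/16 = (m/4 + 1/4)*(m - 2)*(m + 1/2)*(m + 7/4)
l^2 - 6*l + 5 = (l - 5)*(l - 1)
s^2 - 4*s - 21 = (s - 7)*(s + 3)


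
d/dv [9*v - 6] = 9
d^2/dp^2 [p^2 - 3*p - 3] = 2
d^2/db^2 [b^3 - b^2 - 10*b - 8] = 6*b - 2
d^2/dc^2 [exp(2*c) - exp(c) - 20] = (4*exp(c) - 1)*exp(c)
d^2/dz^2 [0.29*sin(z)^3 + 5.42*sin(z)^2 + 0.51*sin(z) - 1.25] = -0.7275*sin(z) + 0.6525*sin(3*z) + 10.84*cos(2*z)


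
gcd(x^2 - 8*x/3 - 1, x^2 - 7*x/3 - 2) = x - 3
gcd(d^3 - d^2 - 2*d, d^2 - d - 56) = 1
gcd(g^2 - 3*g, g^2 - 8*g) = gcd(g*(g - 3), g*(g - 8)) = g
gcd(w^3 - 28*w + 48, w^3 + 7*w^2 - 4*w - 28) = w - 2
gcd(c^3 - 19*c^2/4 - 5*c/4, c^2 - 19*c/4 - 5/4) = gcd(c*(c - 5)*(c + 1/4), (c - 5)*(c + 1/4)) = c^2 - 19*c/4 - 5/4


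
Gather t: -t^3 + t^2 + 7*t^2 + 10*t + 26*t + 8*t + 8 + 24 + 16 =-t^3 + 8*t^2 + 44*t + 48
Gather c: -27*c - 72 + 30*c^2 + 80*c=30*c^2 + 53*c - 72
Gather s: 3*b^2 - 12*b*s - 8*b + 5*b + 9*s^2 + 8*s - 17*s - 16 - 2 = 3*b^2 - 3*b + 9*s^2 + s*(-12*b - 9) - 18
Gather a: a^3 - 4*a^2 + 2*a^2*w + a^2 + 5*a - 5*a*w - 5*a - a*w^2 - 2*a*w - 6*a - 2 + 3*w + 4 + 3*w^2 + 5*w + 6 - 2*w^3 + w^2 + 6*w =a^3 + a^2*(2*w - 3) + a*(-w^2 - 7*w - 6) - 2*w^3 + 4*w^2 + 14*w + 8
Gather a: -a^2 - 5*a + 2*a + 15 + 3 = -a^2 - 3*a + 18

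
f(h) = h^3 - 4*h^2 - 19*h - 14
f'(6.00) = 41.00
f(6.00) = -56.00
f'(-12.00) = 509.00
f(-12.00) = -2090.00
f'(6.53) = 56.68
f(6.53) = -30.19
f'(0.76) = -23.35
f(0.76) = -30.31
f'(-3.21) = 37.59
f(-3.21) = -27.30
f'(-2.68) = 23.99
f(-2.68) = -11.06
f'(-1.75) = 4.19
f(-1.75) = 1.64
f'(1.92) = -23.30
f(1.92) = -58.15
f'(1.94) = -23.23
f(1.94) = -58.61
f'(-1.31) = -3.37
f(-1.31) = 1.78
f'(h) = 3*h^2 - 8*h - 19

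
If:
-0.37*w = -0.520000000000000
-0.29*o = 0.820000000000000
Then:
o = -2.83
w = 1.41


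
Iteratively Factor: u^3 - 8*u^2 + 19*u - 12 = (u - 4)*(u^2 - 4*u + 3) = (u - 4)*(u - 1)*(u - 3)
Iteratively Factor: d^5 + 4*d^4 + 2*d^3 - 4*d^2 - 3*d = (d)*(d^4 + 4*d^3 + 2*d^2 - 4*d - 3) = d*(d - 1)*(d^3 + 5*d^2 + 7*d + 3) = d*(d - 1)*(d + 1)*(d^2 + 4*d + 3) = d*(d - 1)*(d + 1)*(d + 3)*(d + 1)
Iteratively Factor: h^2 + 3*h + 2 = (h + 2)*(h + 1)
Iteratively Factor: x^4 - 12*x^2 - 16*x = (x + 2)*(x^3 - 2*x^2 - 8*x) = x*(x + 2)*(x^2 - 2*x - 8) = x*(x - 4)*(x + 2)*(x + 2)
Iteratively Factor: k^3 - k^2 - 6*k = (k + 2)*(k^2 - 3*k) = k*(k + 2)*(k - 3)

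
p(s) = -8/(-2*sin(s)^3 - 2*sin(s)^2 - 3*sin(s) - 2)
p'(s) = -8*(6*sin(s)^2*cos(s) + 4*sin(s)*cos(s) + 3*cos(s))/(-2*sin(s)^3 - 2*sin(s)^2 - 3*sin(s) - 2)^2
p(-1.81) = -9.29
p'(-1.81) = 12.22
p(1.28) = 0.94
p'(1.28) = -0.39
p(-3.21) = 3.61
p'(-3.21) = 5.37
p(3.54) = 7.84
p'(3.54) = 16.65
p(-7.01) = 26.42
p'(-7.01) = -195.03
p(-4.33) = 0.99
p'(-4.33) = 0.54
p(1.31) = 0.93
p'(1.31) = -0.35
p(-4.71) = 0.89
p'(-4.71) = 0.00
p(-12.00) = 1.78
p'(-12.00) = -2.30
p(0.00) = 4.00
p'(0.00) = -6.00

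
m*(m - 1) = m^2 - m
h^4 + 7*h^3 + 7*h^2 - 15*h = h*(h - 1)*(h + 3)*(h + 5)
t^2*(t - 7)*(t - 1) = t^4 - 8*t^3 + 7*t^2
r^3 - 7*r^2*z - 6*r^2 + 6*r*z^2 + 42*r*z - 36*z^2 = (r - 6)*(r - 6*z)*(r - z)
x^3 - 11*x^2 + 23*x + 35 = (x - 7)*(x - 5)*(x + 1)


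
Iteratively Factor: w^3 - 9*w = (w + 3)*(w^2 - 3*w) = (w - 3)*(w + 3)*(w)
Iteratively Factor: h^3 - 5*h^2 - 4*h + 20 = (h + 2)*(h^2 - 7*h + 10) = (h - 2)*(h + 2)*(h - 5)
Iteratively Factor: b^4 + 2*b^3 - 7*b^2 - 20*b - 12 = (b + 1)*(b^3 + b^2 - 8*b - 12) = (b + 1)*(b + 2)*(b^2 - b - 6) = (b + 1)*(b + 2)^2*(b - 3)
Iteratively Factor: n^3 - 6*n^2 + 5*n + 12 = (n + 1)*(n^2 - 7*n + 12) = (n - 3)*(n + 1)*(n - 4)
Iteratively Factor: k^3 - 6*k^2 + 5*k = (k - 1)*(k^2 - 5*k) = k*(k - 1)*(k - 5)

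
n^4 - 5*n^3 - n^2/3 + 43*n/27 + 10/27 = (n - 5)*(n - 2/3)*(n + 1/3)^2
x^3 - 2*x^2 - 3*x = x*(x - 3)*(x + 1)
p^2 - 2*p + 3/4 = (p - 3/2)*(p - 1/2)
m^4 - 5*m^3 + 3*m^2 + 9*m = m*(m - 3)^2*(m + 1)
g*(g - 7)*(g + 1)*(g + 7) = g^4 + g^3 - 49*g^2 - 49*g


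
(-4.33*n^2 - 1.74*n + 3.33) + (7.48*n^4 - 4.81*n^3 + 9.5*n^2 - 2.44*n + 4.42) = 7.48*n^4 - 4.81*n^3 + 5.17*n^2 - 4.18*n + 7.75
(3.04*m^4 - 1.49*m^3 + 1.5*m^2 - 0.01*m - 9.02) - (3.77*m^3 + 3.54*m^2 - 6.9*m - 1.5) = 3.04*m^4 - 5.26*m^3 - 2.04*m^2 + 6.89*m - 7.52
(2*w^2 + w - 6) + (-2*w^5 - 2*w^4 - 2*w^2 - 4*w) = -2*w^5 - 2*w^4 - 3*w - 6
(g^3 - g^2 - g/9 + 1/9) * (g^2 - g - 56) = g^5 - 2*g^4 - 496*g^3/9 + 506*g^2/9 + 55*g/9 - 56/9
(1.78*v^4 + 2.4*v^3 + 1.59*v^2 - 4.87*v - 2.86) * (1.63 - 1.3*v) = -2.314*v^5 - 0.2186*v^4 + 1.845*v^3 + 8.9227*v^2 - 4.2201*v - 4.6618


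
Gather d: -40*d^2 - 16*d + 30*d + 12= -40*d^2 + 14*d + 12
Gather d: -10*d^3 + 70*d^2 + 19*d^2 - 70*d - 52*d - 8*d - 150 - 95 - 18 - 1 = -10*d^3 + 89*d^2 - 130*d - 264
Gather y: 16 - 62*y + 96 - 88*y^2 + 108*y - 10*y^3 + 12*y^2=-10*y^3 - 76*y^2 + 46*y + 112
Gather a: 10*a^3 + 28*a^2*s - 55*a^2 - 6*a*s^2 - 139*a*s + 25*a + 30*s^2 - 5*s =10*a^3 + a^2*(28*s - 55) + a*(-6*s^2 - 139*s + 25) + 30*s^2 - 5*s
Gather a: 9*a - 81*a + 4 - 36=-72*a - 32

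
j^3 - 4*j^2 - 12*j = j*(j - 6)*(j + 2)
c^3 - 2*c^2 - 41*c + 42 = (c - 7)*(c - 1)*(c + 6)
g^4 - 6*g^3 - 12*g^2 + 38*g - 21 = (g - 7)*(g - 1)^2*(g + 3)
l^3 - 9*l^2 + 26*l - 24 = (l - 4)*(l - 3)*(l - 2)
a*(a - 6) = a^2 - 6*a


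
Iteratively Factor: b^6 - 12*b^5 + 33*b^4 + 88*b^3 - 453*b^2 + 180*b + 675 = (b - 5)*(b^5 - 7*b^4 - 2*b^3 + 78*b^2 - 63*b - 135) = (b - 5)*(b - 3)*(b^4 - 4*b^3 - 14*b^2 + 36*b + 45) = (b - 5)*(b - 3)*(b + 3)*(b^3 - 7*b^2 + 7*b + 15) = (b - 5)*(b - 3)*(b + 1)*(b + 3)*(b^2 - 8*b + 15) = (b - 5)^2*(b - 3)*(b + 1)*(b + 3)*(b - 3)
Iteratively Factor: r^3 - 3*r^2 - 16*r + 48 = (r - 4)*(r^2 + r - 12) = (r - 4)*(r - 3)*(r + 4)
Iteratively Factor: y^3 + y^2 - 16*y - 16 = (y + 1)*(y^2 - 16) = (y - 4)*(y + 1)*(y + 4)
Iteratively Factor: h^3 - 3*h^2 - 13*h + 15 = (h + 3)*(h^2 - 6*h + 5) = (h - 5)*(h + 3)*(h - 1)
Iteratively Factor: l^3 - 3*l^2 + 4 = (l - 2)*(l^2 - l - 2) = (l - 2)*(l + 1)*(l - 2)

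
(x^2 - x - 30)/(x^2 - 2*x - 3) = (-x^2 + x + 30)/(-x^2 + 2*x + 3)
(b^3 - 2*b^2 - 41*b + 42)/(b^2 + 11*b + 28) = (b^3 - 2*b^2 - 41*b + 42)/(b^2 + 11*b + 28)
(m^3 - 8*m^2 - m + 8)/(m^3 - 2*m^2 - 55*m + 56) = (m + 1)/(m + 7)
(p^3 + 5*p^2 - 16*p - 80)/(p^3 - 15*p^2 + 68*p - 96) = (p^2 + 9*p + 20)/(p^2 - 11*p + 24)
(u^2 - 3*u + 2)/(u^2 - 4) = (u - 1)/(u + 2)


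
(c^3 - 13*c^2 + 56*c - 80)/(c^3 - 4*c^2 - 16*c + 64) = (c - 5)/(c + 4)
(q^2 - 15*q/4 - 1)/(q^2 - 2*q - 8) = (q + 1/4)/(q + 2)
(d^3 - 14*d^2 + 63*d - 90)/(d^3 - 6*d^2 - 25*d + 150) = (d - 3)/(d + 5)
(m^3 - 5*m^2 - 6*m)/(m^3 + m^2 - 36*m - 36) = m/(m + 6)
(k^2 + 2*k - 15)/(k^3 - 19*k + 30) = 1/(k - 2)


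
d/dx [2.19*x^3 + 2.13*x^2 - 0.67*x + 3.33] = 6.57*x^2 + 4.26*x - 0.67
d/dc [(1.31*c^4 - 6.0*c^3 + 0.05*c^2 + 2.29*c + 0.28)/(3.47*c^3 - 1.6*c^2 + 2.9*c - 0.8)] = (4.5457*c^6 - 4.19199999999999*c^5 + 20.8235*c^4 - 54.8846*c^3 + 15.2942*c^2 + 0.816*c - 2.644)/(12.0409*c^6 - 11.104*c^5 + 22.686*c^4 - 14.832*c^3 + 10.97*c^2 - 4.64*c + 0.64)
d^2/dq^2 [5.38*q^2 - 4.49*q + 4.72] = 10.7600000000000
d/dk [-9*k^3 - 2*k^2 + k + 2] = -27*k^2 - 4*k + 1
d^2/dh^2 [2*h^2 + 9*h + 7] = 4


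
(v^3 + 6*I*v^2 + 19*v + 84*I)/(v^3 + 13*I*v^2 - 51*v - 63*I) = (v - 4*I)/(v + 3*I)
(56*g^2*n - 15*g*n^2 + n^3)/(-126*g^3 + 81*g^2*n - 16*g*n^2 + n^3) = n*(-8*g + n)/(18*g^2 - 9*g*n + n^2)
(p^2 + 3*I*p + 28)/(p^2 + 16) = (p + 7*I)/(p + 4*I)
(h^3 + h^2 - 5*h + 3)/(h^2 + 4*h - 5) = (h^2 + 2*h - 3)/(h + 5)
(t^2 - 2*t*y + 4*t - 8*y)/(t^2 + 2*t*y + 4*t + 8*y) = (t - 2*y)/(t + 2*y)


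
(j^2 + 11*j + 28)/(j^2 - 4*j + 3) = (j^2 + 11*j + 28)/(j^2 - 4*j + 3)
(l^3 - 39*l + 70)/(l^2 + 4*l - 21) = (l^2 - 7*l + 10)/(l - 3)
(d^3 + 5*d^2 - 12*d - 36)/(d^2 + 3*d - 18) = d + 2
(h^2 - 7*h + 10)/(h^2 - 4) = (h - 5)/(h + 2)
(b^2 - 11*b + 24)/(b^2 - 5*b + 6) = (b - 8)/(b - 2)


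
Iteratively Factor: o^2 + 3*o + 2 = (o + 1)*(o + 2)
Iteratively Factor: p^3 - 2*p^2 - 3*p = (p - 3)*(p^2 + p) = p*(p - 3)*(p + 1)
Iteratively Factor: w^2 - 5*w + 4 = (w - 1)*(w - 4)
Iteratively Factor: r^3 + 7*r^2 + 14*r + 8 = (r + 1)*(r^2 + 6*r + 8) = (r + 1)*(r + 4)*(r + 2)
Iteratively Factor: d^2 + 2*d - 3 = (d - 1)*(d + 3)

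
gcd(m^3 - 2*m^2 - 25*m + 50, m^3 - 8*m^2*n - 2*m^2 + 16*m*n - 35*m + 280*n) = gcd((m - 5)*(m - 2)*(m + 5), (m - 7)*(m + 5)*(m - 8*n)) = m + 5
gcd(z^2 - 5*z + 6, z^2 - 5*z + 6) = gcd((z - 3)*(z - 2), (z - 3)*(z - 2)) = z^2 - 5*z + 6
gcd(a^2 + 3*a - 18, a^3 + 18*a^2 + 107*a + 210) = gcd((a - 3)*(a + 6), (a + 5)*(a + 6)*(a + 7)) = a + 6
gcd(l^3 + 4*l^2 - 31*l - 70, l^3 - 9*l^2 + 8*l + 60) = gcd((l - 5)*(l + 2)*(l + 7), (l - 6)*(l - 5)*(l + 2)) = l^2 - 3*l - 10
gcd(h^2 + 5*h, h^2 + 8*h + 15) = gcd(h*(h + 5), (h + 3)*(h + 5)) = h + 5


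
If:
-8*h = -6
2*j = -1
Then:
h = 3/4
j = -1/2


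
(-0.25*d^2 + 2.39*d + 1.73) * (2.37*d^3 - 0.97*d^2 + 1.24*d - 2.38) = -0.5925*d^5 + 5.9068*d^4 + 1.4718*d^3 + 1.8805*d^2 - 3.543*d - 4.1174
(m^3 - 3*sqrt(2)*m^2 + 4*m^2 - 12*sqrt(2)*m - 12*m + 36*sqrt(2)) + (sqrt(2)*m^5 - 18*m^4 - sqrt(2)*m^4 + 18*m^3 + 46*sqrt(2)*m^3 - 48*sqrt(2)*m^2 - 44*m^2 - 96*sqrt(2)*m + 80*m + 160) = sqrt(2)*m^5 - 18*m^4 - sqrt(2)*m^4 + 19*m^3 + 46*sqrt(2)*m^3 - 51*sqrt(2)*m^2 - 40*m^2 - 108*sqrt(2)*m + 68*m + 36*sqrt(2) + 160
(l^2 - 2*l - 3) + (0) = l^2 - 2*l - 3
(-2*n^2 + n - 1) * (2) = -4*n^2 + 2*n - 2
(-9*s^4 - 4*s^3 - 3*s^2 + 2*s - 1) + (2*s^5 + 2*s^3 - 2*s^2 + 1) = 2*s^5 - 9*s^4 - 2*s^3 - 5*s^2 + 2*s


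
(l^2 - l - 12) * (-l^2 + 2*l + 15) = -l^4 + 3*l^3 + 25*l^2 - 39*l - 180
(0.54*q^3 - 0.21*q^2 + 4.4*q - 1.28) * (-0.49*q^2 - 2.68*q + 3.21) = -0.2646*q^5 - 1.3443*q^4 + 0.1402*q^3 - 11.8389*q^2 + 17.5544*q - 4.1088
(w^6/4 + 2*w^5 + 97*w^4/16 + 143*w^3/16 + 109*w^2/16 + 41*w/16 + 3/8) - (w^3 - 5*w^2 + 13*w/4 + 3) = w^6/4 + 2*w^5 + 97*w^4/16 + 127*w^3/16 + 189*w^2/16 - 11*w/16 - 21/8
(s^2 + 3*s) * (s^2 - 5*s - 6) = s^4 - 2*s^3 - 21*s^2 - 18*s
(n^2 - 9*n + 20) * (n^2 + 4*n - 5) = n^4 - 5*n^3 - 21*n^2 + 125*n - 100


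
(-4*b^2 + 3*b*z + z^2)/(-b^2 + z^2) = (4*b + z)/(b + z)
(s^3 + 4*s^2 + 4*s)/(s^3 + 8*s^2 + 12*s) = (s + 2)/(s + 6)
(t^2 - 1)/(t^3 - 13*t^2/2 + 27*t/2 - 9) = 2*(t^2 - 1)/(2*t^3 - 13*t^2 + 27*t - 18)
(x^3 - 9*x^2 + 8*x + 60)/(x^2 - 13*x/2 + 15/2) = 2*(x^2 - 4*x - 12)/(2*x - 3)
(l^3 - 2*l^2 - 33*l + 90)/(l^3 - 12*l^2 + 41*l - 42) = (l^2 + l - 30)/(l^2 - 9*l + 14)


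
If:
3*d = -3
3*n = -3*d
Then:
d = -1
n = 1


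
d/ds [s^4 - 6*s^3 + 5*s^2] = 2*s*(2*s^2 - 9*s + 5)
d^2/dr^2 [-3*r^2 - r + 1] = -6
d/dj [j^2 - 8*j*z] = 2*j - 8*z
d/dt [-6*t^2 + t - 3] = 1 - 12*t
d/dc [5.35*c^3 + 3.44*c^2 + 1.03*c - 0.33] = 16.05*c^2 + 6.88*c + 1.03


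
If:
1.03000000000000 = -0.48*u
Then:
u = -2.15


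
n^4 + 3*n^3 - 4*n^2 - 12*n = n*(n - 2)*(n + 2)*(n + 3)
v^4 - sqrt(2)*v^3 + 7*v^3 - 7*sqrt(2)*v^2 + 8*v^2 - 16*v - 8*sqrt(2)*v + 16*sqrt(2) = (v - 1)*(v + 4)^2*(v - sqrt(2))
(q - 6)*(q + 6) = q^2 - 36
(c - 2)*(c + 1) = c^2 - c - 2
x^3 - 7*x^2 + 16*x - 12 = (x - 3)*(x - 2)^2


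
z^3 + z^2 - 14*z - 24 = (z - 4)*(z + 2)*(z + 3)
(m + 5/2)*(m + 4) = m^2 + 13*m/2 + 10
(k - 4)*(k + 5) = k^2 + k - 20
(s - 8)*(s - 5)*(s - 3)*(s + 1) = s^4 - 15*s^3 + 63*s^2 - 41*s - 120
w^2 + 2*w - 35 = (w - 5)*(w + 7)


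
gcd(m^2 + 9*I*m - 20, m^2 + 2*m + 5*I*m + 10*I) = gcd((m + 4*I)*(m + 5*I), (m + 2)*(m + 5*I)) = m + 5*I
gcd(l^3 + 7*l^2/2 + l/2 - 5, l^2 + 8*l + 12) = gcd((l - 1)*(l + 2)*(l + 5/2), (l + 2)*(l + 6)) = l + 2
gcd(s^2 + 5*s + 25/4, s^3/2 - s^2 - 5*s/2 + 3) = 1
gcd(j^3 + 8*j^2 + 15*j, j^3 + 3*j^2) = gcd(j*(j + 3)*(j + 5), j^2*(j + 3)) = j^2 + 3*j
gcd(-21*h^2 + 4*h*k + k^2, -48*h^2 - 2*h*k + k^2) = 1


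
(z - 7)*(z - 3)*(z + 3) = z^3 - 7*z^2 - 9*z + 63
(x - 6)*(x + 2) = x^2 - 4*x - 12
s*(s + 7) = s^2 + 7*s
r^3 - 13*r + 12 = (r - 3)*(r - 1)*(r + 4)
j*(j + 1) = j^2 + j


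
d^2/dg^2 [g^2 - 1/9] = 2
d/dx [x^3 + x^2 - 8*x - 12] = 3*x^2 + 2*x - 8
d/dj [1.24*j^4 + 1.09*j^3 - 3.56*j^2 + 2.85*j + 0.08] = 4.96*j^3 + 3.27*j^2 - 7.12*j + 2.85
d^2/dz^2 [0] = 0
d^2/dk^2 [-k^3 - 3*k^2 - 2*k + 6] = -6*k - 6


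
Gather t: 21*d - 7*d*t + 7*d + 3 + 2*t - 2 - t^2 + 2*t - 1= 28*d - t^2 + t*(4 - 7*d)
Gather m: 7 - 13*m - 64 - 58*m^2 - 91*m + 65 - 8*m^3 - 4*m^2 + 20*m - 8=-8*m^3 - 62*m^2 - 84*m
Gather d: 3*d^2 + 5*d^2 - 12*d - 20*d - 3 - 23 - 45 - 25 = 8*d^2 - 32*d - 96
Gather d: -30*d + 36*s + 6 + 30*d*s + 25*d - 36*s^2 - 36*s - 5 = d*(30*s - 5) - 36*s^2 + 1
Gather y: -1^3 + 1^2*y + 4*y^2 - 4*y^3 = -4*y^3 + 4*y^2 + y - 1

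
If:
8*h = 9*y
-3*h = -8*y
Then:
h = 0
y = 0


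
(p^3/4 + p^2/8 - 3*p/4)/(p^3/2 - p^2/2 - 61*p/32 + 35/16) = 4*p*(2*p - 3)/(16*p^2 - 48*p + 35)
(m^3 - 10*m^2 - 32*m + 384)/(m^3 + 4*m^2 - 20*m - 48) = (m^2 - 16*m + 64)/(m^2 - 2*m - 8)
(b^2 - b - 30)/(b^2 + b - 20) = (b - 6)/(b - 4)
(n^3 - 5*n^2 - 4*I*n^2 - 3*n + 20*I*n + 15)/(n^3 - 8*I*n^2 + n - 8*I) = (n^2 - n*(5 + 3*I) + 15*I)/(n^2 - 7*I*n + 8)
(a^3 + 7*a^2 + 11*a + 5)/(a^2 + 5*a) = a + 2 + 1/a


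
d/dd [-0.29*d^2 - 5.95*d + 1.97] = -0.58*d - 5.95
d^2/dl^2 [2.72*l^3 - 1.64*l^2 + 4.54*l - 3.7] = 16.32*l - 3.28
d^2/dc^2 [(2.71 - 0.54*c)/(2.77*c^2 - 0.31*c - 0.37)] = ((0.54*c - 2.71)*(5.54*c - 0.31)*(11.08*c - 0.62) + (8.9748*c - 15.3482)*(-2.77*c^2 + 0.31*c + 0.37))/(-2.77*c^2 + 0.31*c + 0.37)^3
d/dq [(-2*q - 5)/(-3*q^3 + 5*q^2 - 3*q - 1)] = (-12*q^3 - 35*q^2 + 50*q - 13)/(9*q^6 - 30*q^5 + 43*q^4 - 24*q^3 - q^2 + 6*q + 1)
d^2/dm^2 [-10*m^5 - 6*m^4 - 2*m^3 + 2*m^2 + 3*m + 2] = -200*m^3 - 72*m^2 - 12*m + 4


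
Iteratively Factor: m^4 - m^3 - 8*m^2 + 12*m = (m - 2)*(m^3 + m^2 - 6*m) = (m - 2)^2*(m^2 + 3*m) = (m - 2)^2*(m + 3)*(m)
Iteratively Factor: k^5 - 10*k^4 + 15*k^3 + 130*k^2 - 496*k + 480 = (k + 4)*(k^4 - 14*k^3 + 71*k^2 - 154*k + 120) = (k - 3)*(k + 4)*(k^3 - 11*k^2 + 38*k - 40) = (k - 3)*(k - 2)*(k + 4)*(k^2 - 9*k + 20) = (k - 5)*(k - 3)*(k - 2)*(k + 4)*(k - 4)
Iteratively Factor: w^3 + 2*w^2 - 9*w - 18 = (w + 2)*(w^2 - 9) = (w - 3)*(w + 2)*(w + 3)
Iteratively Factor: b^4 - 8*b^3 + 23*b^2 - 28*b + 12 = (b - 2)*(b^3 - 6*b^2 + 11*b - 6) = (b - 2)*(b - 1)*(b^2 - 5*b + 6) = (b - 2)^2*(b - 1)*(b - 3)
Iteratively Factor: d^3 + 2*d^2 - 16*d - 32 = (d + 4)*(d^2 - 2*d - 8) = (d - 4)*(d + 4)*(d + 2)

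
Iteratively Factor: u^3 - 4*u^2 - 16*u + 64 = (u + 4)*(u^2 - 8*u + 16) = (u - 4)*(u + 4)*(u - 4)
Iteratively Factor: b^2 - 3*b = (b)*(b - 3)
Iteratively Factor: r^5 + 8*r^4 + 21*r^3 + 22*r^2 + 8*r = (r + 1)*(r^4 + 7*r^3 + 14*r^2 + 8*r) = (r + 1)*(r + 4)*(r^3 + 3*r^2 + 2*r) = r*(r + 1)*(r + 4)*(r^2 + 3*r + 2) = r*(r + 1)^2*(r + 4)*(r + 2)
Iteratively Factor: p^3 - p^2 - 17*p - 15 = (p - 5)*(p^2 + 4*p + 3) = (p - 5)*(p + 1)*(p + 3)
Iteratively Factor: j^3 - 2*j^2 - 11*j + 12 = (j - 4)*(j^2 + 2*j - 3) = (j - 4)*(j + 3)*(j - 1)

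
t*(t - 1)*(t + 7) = t^3 + 6*t^2 - 7*t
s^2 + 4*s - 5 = (s - 1)*(s + 5)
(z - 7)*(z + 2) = z^2 - 5*z - 14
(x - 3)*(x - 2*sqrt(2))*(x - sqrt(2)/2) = x^3 - 5*sqrt(2)*x^2/2 - 3*x^2 + 2*x + 15*sqrt(2)*x/2 - 6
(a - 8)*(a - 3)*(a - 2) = a^3 - 13*a^2 + 46*a - 48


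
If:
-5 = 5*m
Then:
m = -1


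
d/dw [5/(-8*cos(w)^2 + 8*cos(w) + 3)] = 40*(sin(w) - sin(2*w))/(8*cos(w) - 4*cos(2*w) - 1)^2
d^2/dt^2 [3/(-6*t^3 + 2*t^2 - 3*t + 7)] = 6*(2*(9*t - 1)*(6*t^3 - 2*t^2 + 3*t - 7) - (18*t^2 - 4*t + 3)^2)/(6*t^3 - 2*t^2 + 3*t - 7)^3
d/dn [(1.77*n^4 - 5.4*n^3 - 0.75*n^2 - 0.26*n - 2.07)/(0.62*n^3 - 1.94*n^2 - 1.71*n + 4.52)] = (1.0974*n^6 - 6.8676*n^5 + 1.8609*n^4 + 50.792*n^3 - 68.5957*n^2 - 14.8116*n - 4.7149)/(0.3844*n^6 - 2.4056*n^5 + 1.6432*n^4 + 12.2396*n^3 - 14.6135*n^2 - 15.4584*n + 20.4304)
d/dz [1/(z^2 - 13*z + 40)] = (13 - 2*z)/(z^2 - 13*z + 40)^2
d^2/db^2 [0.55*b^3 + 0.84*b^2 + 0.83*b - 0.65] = 3.3*b + 1.68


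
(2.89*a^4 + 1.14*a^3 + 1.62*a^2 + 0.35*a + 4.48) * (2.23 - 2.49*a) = -7.1961*a^5 + 3.6061*a^4 - 1.4916*a^3 + 2.7411*a^2 - 10.3747*a + 9.9904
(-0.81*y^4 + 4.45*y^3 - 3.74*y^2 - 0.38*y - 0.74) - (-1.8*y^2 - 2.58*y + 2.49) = -0.81*y^4 + 4.45*y^3 - 1.94*y^2 + 2.2*y - 3.23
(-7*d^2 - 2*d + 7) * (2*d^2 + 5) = -14*d^4 - 4*d^3 - 21*d^2 - 10*d + 35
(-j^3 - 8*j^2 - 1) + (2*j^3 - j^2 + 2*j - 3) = j^3 - 9*j^2 + 2*j - 4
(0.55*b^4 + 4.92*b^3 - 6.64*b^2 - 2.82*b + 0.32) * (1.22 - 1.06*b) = -0.583*b^5 - 4.5442*b^4 + 13.0408*b^3 - 5.1116*b^2 - 3.7796*b + 0.3904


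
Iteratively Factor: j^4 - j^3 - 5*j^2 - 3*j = (j + 1)*(j^3 - 2*j^2 - 3*j) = (j - 3)*(j + 1)*(j^2 + j) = (j - 3)*(j + 1)^2*(j)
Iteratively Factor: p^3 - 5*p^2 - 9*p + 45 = (p - 5)*(p^2 - 9) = (p - 5)*(p + 3)*(p - 3)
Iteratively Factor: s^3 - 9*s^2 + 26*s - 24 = (s - 3)*(s^2 - 6*s + 8) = (s - 3)*(s - 2)*(s - 4)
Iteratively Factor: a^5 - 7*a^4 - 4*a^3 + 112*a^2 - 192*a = (a + 4)*(a^4 - 11*a^3 + 40*a^2 - 48*a) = (a - 4)*(a + 4)*(a^3 - 7*a^2 + 12*a) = (a - 4)*(a - 3)*(a + 4)*(a^2 - 4*a) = a*(a - 4)*(a - 3)*(a + 4)*(a - 4)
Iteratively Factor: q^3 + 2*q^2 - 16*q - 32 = (q + 2)*(q^2 - 16) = (q - 4)*(q + 2)*(q + 4)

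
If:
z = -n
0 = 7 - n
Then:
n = 7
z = -7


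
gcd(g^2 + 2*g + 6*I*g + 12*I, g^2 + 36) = g + 6*I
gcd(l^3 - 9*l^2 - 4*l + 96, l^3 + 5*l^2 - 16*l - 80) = l - 4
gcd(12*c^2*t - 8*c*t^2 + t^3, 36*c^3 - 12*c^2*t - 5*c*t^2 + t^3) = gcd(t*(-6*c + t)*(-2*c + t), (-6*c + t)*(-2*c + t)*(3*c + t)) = 12*c^2 - 8*c*t + t^2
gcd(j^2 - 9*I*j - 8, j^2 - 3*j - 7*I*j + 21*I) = 1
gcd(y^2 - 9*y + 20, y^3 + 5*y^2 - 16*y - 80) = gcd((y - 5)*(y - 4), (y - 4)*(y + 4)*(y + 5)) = y - 4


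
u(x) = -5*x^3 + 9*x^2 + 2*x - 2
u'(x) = -15*x^2 + 18*x + 2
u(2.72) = -30.59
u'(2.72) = -60.02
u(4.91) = -367.06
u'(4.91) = -271.24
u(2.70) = -29.40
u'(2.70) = -58.75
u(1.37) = 4.78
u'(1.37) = -1.49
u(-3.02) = 211.76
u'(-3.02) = -189.17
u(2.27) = -9.57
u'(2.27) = -34.43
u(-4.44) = 604.18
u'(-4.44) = -373.62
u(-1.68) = 43.75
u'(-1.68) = -70.58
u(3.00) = -50.00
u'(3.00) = -79.00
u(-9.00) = 4354.00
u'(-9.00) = -1375.00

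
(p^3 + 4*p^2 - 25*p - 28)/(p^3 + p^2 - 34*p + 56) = (p + 1)/(p - 2)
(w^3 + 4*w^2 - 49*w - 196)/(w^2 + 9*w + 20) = (w^2 - 49)/(w + 5)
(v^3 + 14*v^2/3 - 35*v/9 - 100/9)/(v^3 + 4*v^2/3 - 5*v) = (3*v^2 + 19*v + 20)/(3*v*(v + 3))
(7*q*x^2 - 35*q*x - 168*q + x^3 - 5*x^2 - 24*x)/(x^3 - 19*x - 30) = (7*q*x - 56*q + x^2 - 8*x)/(x^2 - 3*x - 10)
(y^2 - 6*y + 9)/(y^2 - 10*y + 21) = (y - 3)/(y - 7)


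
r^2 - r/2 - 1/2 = (r - 1)*(r + 1/2)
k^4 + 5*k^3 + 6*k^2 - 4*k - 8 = (k - 1)*(k + 2)^3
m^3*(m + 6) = m^4 + 6*m^3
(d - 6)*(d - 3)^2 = d^3 - 12*d^2 + 45*d - 54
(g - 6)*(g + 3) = g^2 - 3*g - 18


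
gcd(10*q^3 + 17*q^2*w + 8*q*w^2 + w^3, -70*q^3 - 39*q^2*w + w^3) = 10*q^2 + 7*q*w + w^2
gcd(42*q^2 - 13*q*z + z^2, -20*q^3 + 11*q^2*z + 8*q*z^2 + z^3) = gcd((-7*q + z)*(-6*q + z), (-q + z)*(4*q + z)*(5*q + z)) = 1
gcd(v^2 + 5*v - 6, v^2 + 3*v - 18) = v + 6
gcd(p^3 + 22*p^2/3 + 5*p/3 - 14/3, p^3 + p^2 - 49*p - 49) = p^2 + 8*p + 7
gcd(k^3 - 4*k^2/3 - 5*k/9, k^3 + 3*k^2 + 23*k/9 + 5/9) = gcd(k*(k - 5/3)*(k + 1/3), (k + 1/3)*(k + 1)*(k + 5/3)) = k + 1/3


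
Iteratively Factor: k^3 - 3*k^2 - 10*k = (k - 5)*(k^2 + 2*k) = (k - 5)*(k + 2)*(k)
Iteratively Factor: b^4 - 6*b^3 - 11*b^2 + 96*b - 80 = (b - 5)*(b^3 - b^2 - 16*b + 16) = (b - 5)*(b + 4)*(b^2 - 5*b + 4) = (b - 5)*(b - 4)*(b + 4)*(b - 1)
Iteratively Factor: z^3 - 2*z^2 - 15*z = (z + 3)*(z^2 - 5*z) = (z - 5)*(z + 3)*(z)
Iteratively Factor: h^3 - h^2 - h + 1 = (h + 1)*(h^2 - 2*h + 1) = (h - 1)*(h + 1)*(h - 1)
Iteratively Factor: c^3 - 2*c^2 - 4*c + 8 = (c - 2)*(c^2 - 4) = (c - 2)*(c + 2)*(c - 2)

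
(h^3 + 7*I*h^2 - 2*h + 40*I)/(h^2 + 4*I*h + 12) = (h^2 + 9*I*h - 20)/(h + 6*I)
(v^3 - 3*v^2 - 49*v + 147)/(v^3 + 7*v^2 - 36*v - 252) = (v^2 - 10*v + 21)/(v^2 - 36)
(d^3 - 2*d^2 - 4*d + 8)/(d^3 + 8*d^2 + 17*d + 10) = (d^2 - 4*d + 4)/(d^2 + 6*d + 5)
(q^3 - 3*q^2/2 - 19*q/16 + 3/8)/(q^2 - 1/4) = (16*q^3 - 24*q^2 - 19*q + 6)/(4*(4*q^2 - 1))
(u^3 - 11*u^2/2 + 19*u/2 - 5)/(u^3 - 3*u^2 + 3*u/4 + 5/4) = 2*(u - 2)/(2*u + 1)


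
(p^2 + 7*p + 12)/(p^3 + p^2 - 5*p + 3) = (p + 4)/(p^2 - 2*p + 1)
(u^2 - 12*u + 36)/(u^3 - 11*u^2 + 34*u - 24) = (u - 6)/(u^2 - 5*u + 4)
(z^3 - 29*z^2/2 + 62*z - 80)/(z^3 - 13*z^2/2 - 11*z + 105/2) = (z^2 - 12*z + 32)/(z^2 - 4*z - 21)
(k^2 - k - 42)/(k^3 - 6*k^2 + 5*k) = (k^2 - k - 42)/(k*(k^2 - 6*k + 5))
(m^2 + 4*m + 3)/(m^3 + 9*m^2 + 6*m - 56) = (m^2 + 4*m + 3)/(m^3 + 9*m^2 + 6*m - 56)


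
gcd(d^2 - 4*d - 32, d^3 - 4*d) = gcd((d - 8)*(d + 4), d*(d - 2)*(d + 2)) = 1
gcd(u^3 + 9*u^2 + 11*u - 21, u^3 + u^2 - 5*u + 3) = u^2 + 2*u - 3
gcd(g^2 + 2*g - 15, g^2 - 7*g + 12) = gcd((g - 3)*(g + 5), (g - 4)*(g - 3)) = g - 3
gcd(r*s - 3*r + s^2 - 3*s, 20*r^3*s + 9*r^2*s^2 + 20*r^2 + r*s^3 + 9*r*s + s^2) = 1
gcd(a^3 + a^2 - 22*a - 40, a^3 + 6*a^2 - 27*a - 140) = a^2 - a - 20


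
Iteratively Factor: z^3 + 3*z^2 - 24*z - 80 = (z + 4)*(z^2 - z - 20) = (z + 4)^2*(z - 5)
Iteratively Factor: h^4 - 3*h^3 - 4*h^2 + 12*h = (h + 2)*(h^3 - 5*h^2 + 6*h) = (h - 2)*(h + 2)*(h^2 - 3*h) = (h - 3)*(h - 2)*(h + 2)*(h)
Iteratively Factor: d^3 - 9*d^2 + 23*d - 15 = (d - 3)*(d^2 - 6*d + 5) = (d - 5)*(d - 3)*(d - 1)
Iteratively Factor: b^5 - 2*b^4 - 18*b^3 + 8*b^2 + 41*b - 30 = (b - 5)*(b^4 + 3*b^3 - 3*b^2 - 7*b + 6) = (b - 5)*(b - 1)*(b^3 + 4*b^2 + b - 6) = (b - 5)*(b - 1)*(b + 3)*(b^2 + b - 2) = (b - 5)*(b - 1)*(b + 2)*(b + 3)*(b - 1)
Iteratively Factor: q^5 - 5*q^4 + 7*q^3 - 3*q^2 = (q - 1)*(q^4 - 4*q^3 + 3*q^2) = (q - 3)*(q - 1)*(q^3 - q^2) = q*(q - 3)*(q - 1)*(q^2 - q) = q*(q - 3)*(q - 1)^2*(q)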